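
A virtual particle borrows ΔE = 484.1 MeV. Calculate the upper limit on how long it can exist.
6.798 × 10^-25 s

Using the energy-time uncertainty principle:
ΔEΔt ≥ ℏ/2

For a virtual particle borrowing energy ΔE, the maximum lifetime is:
Δt_max = ℏ/(2ΔE)

Converting energy:
ΔE = 484.1 MeV = 7.756e-11 J

Δt_max = (1.055e-34 J·s) / (2 × 7.756e-11 J)
Δt_max = 6.798e-25 s = 6.798 × 10^-25 s

Virtual particles with higher borrowed energy exist for shorter times.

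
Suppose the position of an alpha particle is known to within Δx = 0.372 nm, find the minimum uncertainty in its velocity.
21.332 m/s

Using the Heisenberg uncertainty principle and Δp = mΔv:
ΔxΔp ≥ ℏ/2
Δx(mΔv) ≥ ℏ/2

The minimum uncertainty in velocity is:
Δv_min = ℏ/(2mΔx)
Δv_min = (1.055e-34 J·s) / (2 × 6.645e-27 kg × 3.720e-10 m)
Δv_min = 2.133e+01 m/s = 21.332 m/s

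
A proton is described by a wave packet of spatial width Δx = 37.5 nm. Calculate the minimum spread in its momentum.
1.406 × 10^-27 kg·m/s

For a wave packet, the spatial width Δx and momentum spread Δp are related by the uncertainty principle:
ΔxΔp ≥ ℏ/2

The minimum momentum spread is:
Δp_min = ℏ/(2Δx)
Δp_min = (1.055e-34 J·s) / (2 × 3.750e-08 m)
Δp_min = 1.406e-27 kg·m/s

A wave packet cannot have both a well-defined position and well-defined momentum.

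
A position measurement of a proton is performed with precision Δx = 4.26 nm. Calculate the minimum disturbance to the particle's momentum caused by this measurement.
1.238 × 10^-26 kg·m/s

The uncertainty principle implies that measuring position disturbs momentum:
ΔxΔp ≥ ℏ/2

When we measure position with precision Δx, we necessarily introduce a momentum uncertainty:
Δp ≥ ℏ/(2Δx)
Δp_min = (1.055e-34 J·s) / (2 × 4.260e-09 m)
Δp_min = 1.238e-26 kg·m/s

The more precisely we measure position, the greater the momentum disturbance.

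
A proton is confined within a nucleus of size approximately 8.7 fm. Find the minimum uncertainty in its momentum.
6.061 × 10^-21 kg·m/s

Using the Heisenberg uncertainty principle:
ΔxΔp ≥ ℏ/2

With Δx ≈ L = 8.700e-15 m (the confinement size):
Δp_min = ℏ/(2Δx)
Δp_min = (1.055e-34 J·s) / (2 × 8.700e-15 m)
Δp_min = 6.061e-21 kg·m/s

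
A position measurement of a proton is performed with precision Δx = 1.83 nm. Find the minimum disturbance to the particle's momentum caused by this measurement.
2.881 × 10^-26 kg·m/s

The uncertainty principle implies that measuring position disturbs momentum:
ΔxΔp ≥ ℏ/2

When we measure position with precision Δx, we necessarily introduce a momentum uncertainty:
Δp ≥ ℏ/(2Δx)
Δp_min = (1.055e-34 J·s) / (2 × 1.830e-09 m)
Δp_min = 2.881e-26 kg·m/s

The more precisely we measure position, the greater the momentum disturbance.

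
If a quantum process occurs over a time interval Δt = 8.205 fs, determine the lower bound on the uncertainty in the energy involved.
40.110 meV

Using the energy-time uncertainty principle:
ΔEΔt ≥ ℏ/2

The minimum uncertainty in energy is:
ΔE_min = ℏ/(2Δt)
ΔE_min = (1.055e-34 J·s) / (2 × 8.205e-15 s)
ΔE_min = 6.426e-21 J = 40.110 meV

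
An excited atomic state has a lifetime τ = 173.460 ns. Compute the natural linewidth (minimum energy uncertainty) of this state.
1.897 neV

Using the energy-time uncertainty principle:
ΔEΔt ≥ ℏ/2

The lifetime τ represents the time uncertainty Δt.
The natural linewidth (minimum energy uncertainty) is:

ΔE = ℏ/(2τ)
ΔE = (1.055e-34 J·s) / (2 × 1.735e-07 s)
ΔE = 3.040e-28 J = 1.897 neV

This natural linewidth limits the precision of spectroscopic measurements.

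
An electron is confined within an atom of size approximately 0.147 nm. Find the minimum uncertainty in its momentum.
3.587 × 10^-25 kg·m/s

Using the Heisenberg uncertainty principle:
ΔxΔp ≥ ℏ/2

With Δx ≈ L = 1.470e-10 m (the confinement size):
Δp_min = ℏ/(2Δx)
Δp_min = (1.055e-34 J·s) / (2 × 1.470e-10 m)
Δp_min = 3.587e-25 kg·m/s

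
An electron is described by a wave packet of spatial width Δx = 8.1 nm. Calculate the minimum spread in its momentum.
6.510 × 10^-27 kg·m/s

For a wave packet, the spatial width Δx and momentum spread Δp are related by the uncertainty principle:
ΔxΔp ≥ ℏ/2

The minimum momentum spread is:
Δp_min = ℏ/(2Δx)
Δp_min = (1.055e-34 J·s) / (2 × 8.100e-09 m)
Δp_min = 6.510e-27 kg·m/s

A wave packet cannot have both a well-defined position and well-defined momentum.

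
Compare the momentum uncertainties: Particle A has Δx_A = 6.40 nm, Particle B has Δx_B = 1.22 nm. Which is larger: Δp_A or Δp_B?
Particle B has the larger minimum momentum uncertainty, by a factor of 5.25.

For each particle, the minimum momentum uncertainty is Δp_min = ℏ/(2Δx):

Particle A: Δp_A = ℏ/(2×6.400e-09 m) = 8.239e-27 kg·m/s
Particle B: Δp_B = ℏ/(2×1.220e-09 m) = 4.322e-26 kg·m/s

Ratio: Δp_B/Δp_A = 5.25

Since Δp_min ∝ 1/Δx, the particle with smaller position uncertainty (B) has larger momentum uncertainty.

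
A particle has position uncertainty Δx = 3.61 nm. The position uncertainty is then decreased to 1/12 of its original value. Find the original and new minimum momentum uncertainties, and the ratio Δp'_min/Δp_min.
Original Δp_min = 1.461 × 10^-26 kg·m/s; new Δp'_min = 1.753 × 10^-25 kg·m/s; ratio Δp'_min/Δp_min = 12.

From the uncertainty principle ΔxΔp ≥ ℏ/2, the minimum momentum uncertainty is Δp_min = ℏ/(2Δx).

Original (Δx = 3.61 nm = 3.610e-09 m):
Δp_min = (1.055e-34 J·s)/(2 × 3.610e-09 m) = 1.461e-26 kg·m/s

When Δx → (1/12)Δx:
Δp'_min = ℏ/(2 × (1/12)Δx) = 12 × ℏ/(2Δx) = 12 × Δp_min
Δp'_min = 12 × 1.461e-26 kg·m/s = 1.753e-25 kg·m/s

Since Δp_min ∝ 1/Δx, when Δx is decreased to 1/12 of its original value, Δp_min increases to 12 times its original value.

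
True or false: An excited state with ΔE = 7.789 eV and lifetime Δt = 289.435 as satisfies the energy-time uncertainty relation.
Yes, it satisfies the uncertainty relation.

Calculate the product ΔEΔt:
ΔE = 7.789 eV = 1.248e-18 J
ΔEΔt = (1.248e-18 J) × (2.894e-16 s)
ΔEΔt = 3.612e-34 J·s

Compare to the minimum allowed value ℏ/2:
ℏ/2 = 5.273e-35 J·s

Since ΔEΔt = 3.612e-34 J·s ≥ 5.273e-35 J·s = ℏ/2,
this satisfies the uncertainty relation.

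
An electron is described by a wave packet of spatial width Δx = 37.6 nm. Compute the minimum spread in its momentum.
1.402 × 10^-27 kg·m/s

For a wave packet, the spatial width Δx and momentum spread Δp are related by the uncertainty principle:
ΔxΔp ≥ ℏ/2

The minimum momentum spread is:
Δp_min = ℏ/(2Δx)
Δp_min = (1.055e-34 J·s) / (2 × 3.760e-08 m)
Δp_min = 1.402e-27 kg·m/s

A wave packet cannot have both a well-defined position and well-defined momentum.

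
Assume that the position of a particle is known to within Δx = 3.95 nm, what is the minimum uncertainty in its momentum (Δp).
1.335 × 10^-26 kg·m/s

Using the Heisenberg uncertainty principle:
ΔxΔp ≥ ℏ/2

The minimum uncertainty in momentum is:
Δp_min = ℏ/(2Δx)
Δp_min = (1.055e-34 J·s) / (2 × 3.950e-09 m)
Δp_min = 1.335e-26 kg·m/s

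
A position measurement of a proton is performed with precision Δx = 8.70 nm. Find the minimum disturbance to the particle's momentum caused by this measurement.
6.061 × 10^-27 kg·m/s

The uncertainty principle implies that measuring position disturbs momentum:
ΔxΔp ≥ ℏ/2

When we measure position with precision Δx, we necessarily introduce a momentum uncertainty:
Δp ≥ ℏ/(2Δx)
Δp_min = (1.055e-34 J·s) / (2 × 8.700e-09 m)
Δp_min = 6.061e-27 kg·m/s

The more precisely we measure position, the greater the momentum disturbance.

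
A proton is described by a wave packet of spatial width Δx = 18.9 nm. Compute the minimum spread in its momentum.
2.790 × 10^-27 kg·m/s

For a wave packet, the spatial width Δx and momentum spread Δp are related by the uncertainty principle:
ΔxΔp ≥ ℏ/2

The minimum momentum spread is:
Δp_min = ℏ/(2Δx)
Δp_min = (1.055e-34 J·s) / (2 × 1.890e-08 m)
Δp_min = 2.790e-27 kg·m/s

A wave packet cannot have both a well-defined position and well-defined momentum.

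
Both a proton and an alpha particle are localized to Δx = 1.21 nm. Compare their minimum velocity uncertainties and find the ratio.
The proton has the larger minimum velocity uncertainty, by a ratio of 4.0.

For both particles, Δp_min = ℏ/(2Δx) = 4.358e-26 kg·m/s (same for both).

The velocity uncertainty is Δv = Δp/m:
- proton: Δv = 4.358e-26 / 1.673e-27 = 2.605e+01 m/s = 26.053 m/s
- alpha particle: Δv = 4.358e-26 / 6.645e-27 = 6.558e+00 m/s = 6.558 m/s

Ratio: 2.605e+01 / 6.558e+00 = 4.0

The lighter particle has larger velocity uncertainty because Δv ∝ 1/m.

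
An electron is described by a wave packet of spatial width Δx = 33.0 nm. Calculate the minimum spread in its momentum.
1.598 × 10^-27 kg·m/s

For a wave packet, the spatial width Δx and momentum spread Δp are related by the uncertainty principle:
ΔxΔp ≥ ℏ/2

The minimum momentum spread is:
Δp_min = ℏ/(2Δx)
Δp_min = (1.055e-34 J·s) / (2 × 3.300e-08 m)
Δp_min = 1.598e-27 kg·m/s

A wave packet cannot have both a well-defined position and well-defined momentum.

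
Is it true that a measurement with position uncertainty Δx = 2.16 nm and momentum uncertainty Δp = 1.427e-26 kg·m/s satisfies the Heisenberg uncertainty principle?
No, it violates the uncertainty principle (impossible measurement).

Calculate the product ΔxΔp:
ΔxΔp = (2.160e-09 m) × (1.427e-26 kg·m/s)
ΔxΔp = 3.082e-35 J·s

Compare to the minimum allowed value ℏ/2:
ℏ/2 = 5.273e-35 J·s

Since ΔxΔp = 3.082e-35 J·s < 5.273e-35 J·s = ℏ/2,
the measurement violates the uncertainty principle.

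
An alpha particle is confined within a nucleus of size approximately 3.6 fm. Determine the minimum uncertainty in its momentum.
1.465 × 10^-20 kg·m/s

Using the Heisenberg uncertainty principle:
ΔxΔp ≥ ℏ/2

With Δx ≈ L = 3.600e-15 m (the confinement size):
Δp_min = ℏ/(2Δx)
Δp_min = (1.055e-34 J·s) / (2 × 3.600e-15 m)
Δp_min = 1.465e-20 kg·m/s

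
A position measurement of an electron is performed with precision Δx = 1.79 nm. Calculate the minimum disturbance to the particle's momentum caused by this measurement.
2.946 × 10^-26 kg·m/s

The uncertainty principle implies that measuring position disturbs momentum:
ΔxΔp ≥ ℏ/2

When we measure position with precision Δx, we necessarily introduce a momentum uncertainty:
Δp ≥ ℏ/(2Δx)
Δp_min = (1.055e-34 J·s) / (2 × 1.790e-09 m)
Δp_min = 2.946e-26 kg·m/s

The more precisely we measure position, the greater the momentum disturbance.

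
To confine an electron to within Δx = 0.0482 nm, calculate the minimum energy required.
4.100 eV

Localizing a particle requires giving it sufficient momentum uncertainty:

1. From uncertainty principle: Δp ≥ ℏ/(2Δx)
   Δp_min = (1.055e-34 J·s) / (2 × 4.820e-11 m)
   Δp_min = 1.094e-24 kg·m/s

2. This momentum uncertainty corresponds to kinetic energy:
   KE ≈ (Δp)²/(2m) = (1.094e-24)²/(2 × 9.109e-31 kg)
   KE = 6.569e-19 J = 4.100 eV

Tighter localization requires more energy.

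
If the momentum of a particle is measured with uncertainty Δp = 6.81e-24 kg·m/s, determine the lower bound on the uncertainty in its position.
7.743 pm

Using the Heisenberg uncertainty principle:
ΔxΔp ≥ ℏ/2

The minimum uncertainty in position is:
Δx_min = ℏ/(2Δp)
Δx_min = (1.055e-34 J·s) / (2 × 6.810e-24 kg·m/s)
Δx_min = 7.743e-12 m = 7.743 pm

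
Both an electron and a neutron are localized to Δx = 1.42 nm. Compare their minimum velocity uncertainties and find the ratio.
The electron has the larger minimum velocity uncertainty, by a ratio of 1838.7.

For both particles, Δp_min = ℏ/(2Δx) = 3.713e-26 kg·m/s (same for both).

The velocity uncertainty is Δv = Δp/m:
- electron: Δv = 3.713e-26 / 9.109e-31 = 4.076e+04 m/s = 40.763 km/s
- neutron: Δv = 3.713e-26 / 1.675e-27 = 2.217e+01 m/s = 22.170 m/s

Ratio: 4.076e+04 / 2.217e+01 = 1838.7

The lighter particle has larger velocity uncertainty because Δv ∝ 1/m.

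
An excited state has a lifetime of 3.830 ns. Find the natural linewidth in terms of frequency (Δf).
20.777 MHz

Using the energy-time uncertainty principle and E = hf:
ΔEΔt ≥ ℏ/2
hΔf·Δt ≥ ℏ/2

The minimum frequency uncertainty is:
Δf = ℏ/(2hτ) = 1/(4πτ)
Δf = 1/(4π × 3.830e-09 s)
Δf = 2.078e+07 Hz = 20.777 MHz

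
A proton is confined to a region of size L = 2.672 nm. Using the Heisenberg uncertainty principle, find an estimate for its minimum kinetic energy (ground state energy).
726.576 neV

Using the uncertainty principle to estimate ground state energy:

1. The position uncertainty is approximately the confinement size:
   Δx ≈ L = 2.672e-09 m

2. From ΔxΔp ≥ ℏ/2, the minimum momentum uncertainty is:
   Δp ≈ ℏ/(2L) = 1.973e-26 kg·m/s

3. The kinetic energy is approximately:
   KE ≈ (Δp)²/(2m) = (1.973e-26)²/(2 × 1.673e-27 kg)
   KE ≈ 1.164e-25 J = 726.576 neV

This is an order-of-magnitude estimate of the ground state energy.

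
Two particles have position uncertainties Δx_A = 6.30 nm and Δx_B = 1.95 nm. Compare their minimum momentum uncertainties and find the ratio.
Particle B has the larger minimum momentum uncertainty, by a factor of 3.23.

For each particle, the minimum momentum uncertainty is Δp_min = ℏ/(2Δx):

Particle A: Δp_A = ℏ/(2×6.300e-09 m) = 8.370e-27 kg·m/s
Particle B: Δp_B = ℏ/(2×1.950e-09 m) = 2.704e-26 kg·m/s

Ratio: Δp_B/Δp_A = 3.23

Since Δp_min ∝ 1/Δx, the particle with smaller position uncertainty (B) has larger momentum uncertainty.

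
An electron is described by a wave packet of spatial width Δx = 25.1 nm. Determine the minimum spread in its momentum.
2.101 × 10^-27 kg·m/s

For a wave packet, the spatial width Δx and momentum spread Δp are related by the uncertainty principle:
ΔxΔp ≥ ℏ/2

The minimum momentum spread is:
Δp_min = ℏ/(2Δx)
Δp_min = (1.055e-34 J·s) / (2 × 2.510e-08 m)
Δp_min = 2.101e-27 kg·m/s

A wave packet cannot have both a well-defined position and well-defined momentum.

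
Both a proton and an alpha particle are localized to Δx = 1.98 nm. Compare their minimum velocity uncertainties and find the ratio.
The proton has the larger minimum velocity uncertainty, by a ratio of 4.0.

For both particles, Δp_min = ℏ/(2Δx) = 2.663e-26 kg·m/s (same for both).

The velocity uncertainty is Δv = Δp/m:
- proton: Δv = 2.663e-26 / 1.673e-27 = 1.592e+01 m/s = 15.921 m/s
- alpha particle: Δv = 2.663e-26 / 6.645e-27 = 4.008e+00 m/s = 4.008 m/s

Ratio: 1.592e+01 / 4.008e+00 = 4.0

The lighter particle has larger velocity uncertainty because Δv ∝ 1/m.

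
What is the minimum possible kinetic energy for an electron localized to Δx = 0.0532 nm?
3.365 eV

Localizing a particle requires giving it sufficient momentum uncertainty:

1. From uncertainty principle: Δp ≥ ℏ/(2Δx)
   Δp_min = (1.055e-34 J·s) / (2 × 5.320e-11 m)
   Δp_min = 9.911e-25 kg·m/s

2. This momentum uncertainty corresponds to kinetic energy:
   KE ≈ (Δp)²/(2m) = (9.911e-25)²/(2 × 9.109e-31 kg)
   KE = 5.392e-19 J = 3.365 eV

Tighter localization requires more energy.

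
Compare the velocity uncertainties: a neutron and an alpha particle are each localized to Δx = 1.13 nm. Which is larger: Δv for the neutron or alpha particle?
The neutron has the larger minimum velocity uncertainty, by a ratio of 4.0.

For both particles, Δp_min = ℏ/(2Δx) = 4.666e-26 kg·m/s (same for both).

The velocity uncertainty is Δv = Δp/m:
- neutron: Δv = 4.666e-26 / 1.675e-27 = 2.786e+01 m/s = 27.859 m/s
- alpha particle: Δv = 4.666e-26 / 6.645e-27 = 7.023e+00 m/s = 7.023 m/s

Ratio: 2.786e+01 / 7.023e+00 = 4.0

The lighter particle has larger velocity uncertainty because Δv ∝ 1/m.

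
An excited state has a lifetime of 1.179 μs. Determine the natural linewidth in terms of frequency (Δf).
67.496 kHz

Using the energy-time uncertainty principle and E = hf:
ΔEΔt ≥ ℏ/2
hΔf·Δt ≥ ℏ/2

The minimum frequency uncertainty is:
Δf = ℏ/(2hτ) = 1/(4πτ)
Δf = 1/(4π × 1.179e-06 s)
Δf = 6.750e+04 Hz = 67.496 kHz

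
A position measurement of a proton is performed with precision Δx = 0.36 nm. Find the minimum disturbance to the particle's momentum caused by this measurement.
1.465 × 10^-25 kg·m/s

The uncertainty principle implies that measuring position disturbs momentum:
ΔxΔp ≥ ℏ/2

When we measure position with precision Δx, we necessarily introduce a momentum uncertainty:
Δp ≥ ℏ/(2Δx)
Δp_min = (1.055e-34 J·s) / (2 × 3.600e-10 m)
Δp_min = 1.465e-25 kg·m/s

The more precisely we measure position, the greater the momentum disturbance.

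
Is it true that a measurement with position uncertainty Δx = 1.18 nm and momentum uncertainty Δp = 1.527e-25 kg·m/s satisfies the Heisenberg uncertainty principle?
Yes, it satisfies the uncertainty principle.

Calculate the product ΔxΔp:
ΔxΔp = (1.180e-09 m) × (1.527e-25 kg·m/s)
ΔxΔp = 1.802e-34 J·s

Compare to the minimum allowed value ℏ/2:
ℏ/2 = 5.273e-35 J·s

Since ΔxΔp = 1.802e-34 J·s ≥ 5.273e-35 J·s = ℏ/2,
the measurement satisfies the uncertainty principle.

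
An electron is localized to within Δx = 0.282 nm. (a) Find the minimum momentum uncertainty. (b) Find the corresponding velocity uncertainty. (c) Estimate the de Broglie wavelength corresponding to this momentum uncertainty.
(a) Δp_min = 1.870 × 10^-25 kg·m/s
(b) Δv_min = 205.262 km/s
(c) λ_dB = 3.544 nm

Step-by-step:

(a) From the uncertainty principle:
Δp_min = ℏ/(2Δx) = (1.055e-34 J·s)/(2 × 2.820e-10 m) = 1.870e-25 kg·m/s

(b) The velocity uncertainty:
Δv = Δp/m = (1.870e-25 kg·m/s)/(9.109e-31 kg) = 2.053e+05 m/s = 205.262 km/s

(c) The de Broglie wavelength for this momentum:
λ = h/p = (6.626e-34 J·s)/(1.870e-25 kg·m/s) = 3.544e-09 m = 3.544 nm

Note: The de Broglie wavelength is comparable to the localization size, as expected from wave-particle duality.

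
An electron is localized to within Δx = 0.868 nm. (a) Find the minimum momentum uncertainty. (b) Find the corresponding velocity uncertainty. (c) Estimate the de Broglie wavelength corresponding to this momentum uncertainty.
(a) Δp_min = 6.075 × 10^-26 kg·m/s
(b) Δv_min = 66.686 km/s
(c) λ_dB = 10.908 nm

Step-by-step:

(a) From the uncertainty principle:
Δp_min = ℏ/(2Δx) = (1.055e-34 J·s)/(2 × 8.680e-10 m) = 6.075e-26 kg·m/s

(b) The velocity uncertainty:
Δv = Δp/m = (6.075e-26 kg·m/s)/(9.109e-31 kg) = 6.669e+04 m/s = 66.686 km/s

(c) The de Broglie wavelength for this momentum:
λ = h/p = (6.626e-34 J·s)/(6.075e-26 kg·m/s) = 1.091e-08 m = 10.908 nm

Note: The de Broglie wavelength is comparable to the localization size, as expected from wave-particle duality.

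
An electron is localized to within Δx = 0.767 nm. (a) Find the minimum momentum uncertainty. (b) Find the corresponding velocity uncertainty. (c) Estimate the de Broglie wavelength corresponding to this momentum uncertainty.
(a) Δp_min = 6.875 × 10^-26 kg·m/s
(b) Δv_min = 75.468 km/s
(c) λ_dB = 9.638 nm

Step-by-step:

(a) From the uncertainty principle:
Δp_min = ℏ/(2Δx) = (1.055e-34 J·s)/(2 × 7.670e-10 m) = 6.875e-26 kg·m/s

(b) The velocity uncertainty:
Δv = Δp/m = (6.875e-26 kg·m/s)/(9.109e-31 kg) = 7.547e+04 m/s = 75.468 km/s

(c) The de Broglie wavelength for this momentum:
λ = h/p = (6.626e-34 J·s)/(6.875e-26 kg·m/s) = 9.638e-09 m = 9.638 nm

Note: The de Broglie wavelength is comparable to the localization size, as expected from wave-particle duality.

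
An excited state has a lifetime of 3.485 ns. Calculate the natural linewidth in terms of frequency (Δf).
22.834 MHz

Using the energy-time uncertainty principle and E = hf:
ΔEΔt ≥ ℏ/2
hΔf·Δt ≥ ℏ/2

The minimum frequency uncertainty is:
Δf = ℏ/(2hτ) = 1/(4πτ)
Δf = 1/(4π × 3.485e-09 s)
Δf = 2.283e+07 Hz = 22.834 MHz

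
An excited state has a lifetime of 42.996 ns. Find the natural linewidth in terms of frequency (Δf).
1.851 MHz

Using the energy-time uncertainty principle and E = hf:
ΔEΔt ≥ ℏ/2
hΔf·Δt ≥ ℏ/2

The minimum frequency uncertainty is:
Δf = ℏ/(2hτ) = 1/(4πτ)
Δf = 1/(4π × 4.300e-08 s)
Δf = 1.851e+06 Hz = 1.851 MHz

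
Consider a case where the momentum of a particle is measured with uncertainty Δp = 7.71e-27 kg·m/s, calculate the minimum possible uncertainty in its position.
6.839 nm

Using the Heisenberg uncertainty principle:
ΔxΔp ≥ ℏ/2

The minimum uncertainty in position is:
Δx_min = ℏ/(2Δp)
Δx_min = (1.055e-34 J·s) / (2 × 7.710e-27 kg·m/s)
Δx_min = 6.839e-09 m = 6.839 nm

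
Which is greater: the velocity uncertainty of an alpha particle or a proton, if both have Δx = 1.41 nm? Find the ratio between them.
The proton has the larger minimum velocity uncertainty, by a ratio of 4.0.

For both particles, Δp_min = ℏ/(2Δx) = 3.740e-26 kg·m/s (same for both).

The velocity uncertainty is Δv = Δp/m:
- alpha particle: Δv = 3.740e-26 / 6.645e-27 = 5.628e+00 m/s = 5.628 m/s
- proton: Δv = 3.740e-26 / 1.673e-27 = 2.236e+01 m/s = 22.358 m/s

Ratio: 2.236e+01 / 5.628e+00 = 4.0

The lighter particle has larger velocity uncertainty because Δv ∝ 1/m.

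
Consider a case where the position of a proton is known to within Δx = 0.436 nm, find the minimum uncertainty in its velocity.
72.304 m/s

Using the Heisenberg uncertainty principle and Δp = mΔv:
ΔxΔp ≥ ℏ/2
Δx(mΔv) ≥ ℏ/2

The minimum uncertainty in velocity is:
Δv_min = ℏ/(2mΔx)
Δv_min = (1.055e-34 J·s) / (2 × 1.673e-27 kg × 4.360e-10 m)
Δv_min = 7.230e+01 m/s = 72.304 m/s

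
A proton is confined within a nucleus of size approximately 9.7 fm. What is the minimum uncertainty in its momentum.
5.436 × 10^-21 kg·m/s

Using the Heisenberg uncertainty principle:
ΔxΔp ≥ ℏ/2

With Δx ≈ L = 9.700e-15 m (the confinement size):
Δp_min = ℏ/(2Δx)
Δp_min = (1.055e-34 J·s) / (2 × 9.700e-15 m)
Δp_min = 5.436e-21 kg·m/s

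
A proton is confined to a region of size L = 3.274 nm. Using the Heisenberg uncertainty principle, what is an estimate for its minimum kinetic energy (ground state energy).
483.946 neV

Using the uncertainty principle to estimate ground state energy:

1. The position uncertainty is approximately the confinement size:
   Δx ≈ L = 3.274e-09 m

2. From ΔxΔp ≥ ℏ/2, the minimum momentum uncertainty is:
   Δp ≈ ℏ/(2L) = 1.611e-26 kg·m/s

3. The kinetic energy is approximately:
   KE ≈ (Δp)²/(2m) = (1.611e-26)²/(2 × 1.673e-27 kg)
   KE ≈ 7.754e-26 J = 483.946 neV

This is an order-of-magnitude estimate of the ground state energy.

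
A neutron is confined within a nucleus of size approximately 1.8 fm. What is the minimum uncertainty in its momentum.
2.929 × 10^-20 kg·m/s

Using the Heisenberg uncertainty principle:
ΔxΔp ≥ ℏ/2

With Δx ≈ L = 1.800e-15 m (the confinement size):
Δp_min = ℏ/(2Δx)
Δp_min = (1.055e-34 J·s) / (2 × 1.800e-15 m)
Δp_min = 2.929e-20 kg·m/s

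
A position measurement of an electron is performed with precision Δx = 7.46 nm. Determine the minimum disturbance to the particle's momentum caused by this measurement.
7.068 × 10^-27 kg·m/s

The uncertainty principle implies that measuring position disturbs momentum:
ΔxΔp ≥ ℏ/2

When we measure position with precision Δx, we necessarily introduce a momentum uncertainty:
Δp ≥ ℏ/(2Δx)
Δp_min = (1.055e-34 J·s) / (2 × 7.460e-09 m)
Δp_min = 7.068e-27 kg·m/s

The more precisely we measure position, the greater the momentum disturbance.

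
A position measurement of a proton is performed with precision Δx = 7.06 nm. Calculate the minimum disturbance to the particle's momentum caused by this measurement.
7.469 × 10^-27 kg·m/s

The uncertainty principle implies that measuring position disturbs momentum:
ΔxΔp ≥ ℏ/2

When we measure position with precision Δx, we necessarily introduce a momentum uncertainty:
Δp ≥ ℏ/(2Δx)
Δp_min = (1.055e-34 J·s) / (2 × 7.060e-09 m)
Δp_min = 7.469e-27 kg·m/s

The more precisely we measure position, the greater the momentum disturbance.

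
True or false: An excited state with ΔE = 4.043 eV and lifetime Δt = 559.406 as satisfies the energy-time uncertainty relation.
Yes, it satisfies the uncertainty relation.

Calculate the product ΔEΔt:
ΔE = 4.043 eV = 6.478e-19 J
ΔEΔt = (6.478e-19 J) × (5.594e-16 s)
ΔEΔt = 3.624e-34 J·s

Compare to the minimum allowed value ℏ/2:
ℏ/2 = 5.273e-35 J·s

Since ΔEΔt = 3.624e-34 J·s ≥ 5.273e-35 J·s = ℏ/2,
this satisfies the uncertainty relation.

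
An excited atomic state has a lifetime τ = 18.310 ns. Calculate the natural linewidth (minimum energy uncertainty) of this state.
17.974 neV

Using the energy-time uncertainty principle:
ΔEΔt ≥ ℏ/2

The lifetime τ represents the time uncertainty Δt.
The natural linewidth (minimum energy uncertainty) is:

ΔE = ℏ/(2τ)
ΔE = (1.055e-34 J·s) / (2 × 1.831e-08 s)
ΔE = 2.880e-27 J = 17.974 neV

This natural linewidth limits the precision of spectroscopic measurements.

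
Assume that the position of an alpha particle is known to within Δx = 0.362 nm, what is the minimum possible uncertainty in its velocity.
21.921 m/s

Using the Heisenberg uncertainty principle and Δp = mΔv:
ΔxΔp ≥ ℏ/2
Δx(mΔv) ≥ ℏ/2

The minimum uncertainty in velocity is:
Δv_min = ℏ/(2mΔx)
Δv_min = (1.055e-34 J·s) / (2 × 6.645e-27 kg × 3.620e-10 m)
Δv_min = 2.192e+01 m/s = 21.921 m/s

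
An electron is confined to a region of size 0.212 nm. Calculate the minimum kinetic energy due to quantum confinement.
211.929 meV

Using the uncertainty principle:

1. Position uncertainty: Δx ≈ 2.120e-10 m
2. Minimum momentum uncertainty: Δp = ℏ/(2Δx) = 2.487e-25 kg·m/s
3. Minimum kinetic energy:
   KE = (Δp)²/(2m) = (2.487e-25)²/(2 × 9.109e-31 kg)
   KE = 3.395e-20 J = 211.929 meV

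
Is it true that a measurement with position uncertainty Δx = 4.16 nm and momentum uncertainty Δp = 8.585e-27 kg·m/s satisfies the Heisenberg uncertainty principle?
No, it violates the uncertainty principle (impossible measurement).

Calculate the product ΔxΔp:
ΔxΔp = (4.160e-09 m) × (8.585e-27 kg·m/s)
ΔxΔp = 3.571e-35 J·s

Compare to the minimum allowed value ℏ/2:
ℏ/2 = 5.273e-35 J·s

Since ΔxΔp = 3.571e-35 J·s < 5.273e-35 J·s = ℏ/2,
the measurement violates the uncertainty principle.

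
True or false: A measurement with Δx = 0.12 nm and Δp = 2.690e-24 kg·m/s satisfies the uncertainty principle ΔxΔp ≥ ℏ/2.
Yes, it satisfies the uncertainty principle.

Calculate the product ΔxΔp:
ΔxΔp = (1.200e-10 m) × (2.690e-24 kg·m/s)
ΔxΔp = 3.228e-34 J·s

Compare to the minimum allowed value ℏ/2:
ℏ/2 = 5.273e-35 J·s

Since ΔxΔp = 3.228e-34 J·s ≥ 5.273e-35 J·s = ℏ/2,
the measurement satisfies the uncertainty principle.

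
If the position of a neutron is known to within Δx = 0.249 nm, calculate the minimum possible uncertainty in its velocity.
126.430 m/s

Using the Heisenberg uncertainty principle and Δp = mΔv:
ΔxΔp ≥ ℏ/2
Δx(mΔv) ≥ ℏ/2

The minimum uncertainty in velocity is:
Δv_min = ℏ/(2mΔx)
Δv_min = (1.055e-34 J·s) / (2 × 1.675e-27 kg × 2.490e-10 m)
Δv_min = 1.264e+02 m/s = 126.430 m/s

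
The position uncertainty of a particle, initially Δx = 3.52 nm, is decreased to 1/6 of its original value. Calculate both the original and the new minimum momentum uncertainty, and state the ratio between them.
Original Δp_min = 1.498 × 10^-26 kg·m/s; new Δp'_min = 8.988 × 10^-26 kg·m/s; ratio Δp'_min/Δp_min = 6.

From the uncertainty principle ΔxΔp ≥ ℏ/2, the minimum momentum uncertainty is Δp_min = ℏ/(2Δx).

Original (Δx = 3.52 nm = 3.520e-09 m):
Δp_min = (1.055e-34 J·s)/(2 × 3.520e-09 m) = 1.498e-26 kg·m/s

When Δx → (1/6)Δx:
Δp'_min = ℏ/(2 × (1/6)Δx) = 6 × ℏ/(2Δx) = 6 × Δp_min
Δp'_min = 6 × 1.498e-26 kg·m/s = 8.988e-26 kg·m/s

Since Δp_min ∝ 1/Δx, when Δx is decreased to 1/6 of its original value, Δp_min increases to 6 times its original value.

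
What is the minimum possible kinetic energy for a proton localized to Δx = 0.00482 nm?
223.285 meV

Localizing a particle requires giving it sufficient momentum uncertainty:

1. From uncertainty principle: Δp ≥ ℏ/(2Δx)
   Δp_min = (1.055e-34 J·s) / (2 × 4.820e-12 m)
   Δp_min = 1.094e-23 kg·m/s

2. This momentum uncertainty corresponds to kinetic energy:
   KE ≈ (Δp)²/(2m) = (1.094e-23)²/(2 × 1.673e-27 kg)
   KE = 3.577e-20 J = 223.285 meV

Tighter localization requires more energy.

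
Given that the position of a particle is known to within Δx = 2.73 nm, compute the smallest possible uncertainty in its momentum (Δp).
1.931 × 10^-26 kg·m/s

Using the Heisenberg uncertainty principle:
ΔxΔp ≥ ℏ/2

The minimum uncertainty in momentum is:
Δp_min = ℏ/(2Δx)
Δp_min = (1.055e-34 J·s) / (2 × 2.730e-09 m)
Δp_min = 1.931e-26 kg·m/s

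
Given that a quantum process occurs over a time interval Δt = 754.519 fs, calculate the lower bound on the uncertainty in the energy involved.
436.180 μeV

Using the energy-time uncertainty principle:
ΔEΔt ≥ ℏ/2

The minimum uncertainty in energy is:
ΔE_min = ℏ/(2Δt)
ΔE_min = (1.055e-34 J·s) / (2 × 7.545e-13 s)
ΔE_min = 6.988e-23 J = 436.180 μeV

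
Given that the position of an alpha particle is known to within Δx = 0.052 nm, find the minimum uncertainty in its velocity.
152.606 m/s

Using the Heisenberg uncertainty principle and Δp = mΔv:
ΔxΔp ≥ ℏ/2
Δx(mΔv) ≥ ℏ/2

The minimum uncertainty in velocity is:
Δv_min = ℏ/(2mΔx)
Δv_min = (1.055e-34 J·s) / (2 × 6.645e-27 kg × 5.200e-11 m)
Δv_min = 1.526e+02 m/s = 152.606 m/s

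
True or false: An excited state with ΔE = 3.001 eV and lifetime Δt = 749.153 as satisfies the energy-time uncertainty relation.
Yes, it satisfies the uncertainty relation.

Calculate the product ΔEΔt:
ΔE = 3.001 eV = 4.808e-19 J
ΔEΔt = (4.808e-19 J) × (7.492e-16 s)
ΔEΔt = 3.602e-34 J·s

Compare to the minimum allowed value ℏ/2:
ℏ/2 = 5.273e-35 J·s

Since ΔEΔt = 3.602e-34 J·s ≥ 5.273e-35 J·s = ℏ/2,
this satisfies the uncertainty relation.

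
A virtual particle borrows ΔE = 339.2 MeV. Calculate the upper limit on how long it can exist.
9.702 × 10^-25 s

Using the energy-time uncertainty principle:
ΔEΔt ≥ ℏ/2

For a virtual particle borrowing energy ΔE, the maximum lifetime is:
Δt_max = ℏ/(2ΔE)

Converting energy:
ΔE = 339.2 MeV = 5.435e-11 J

Δt_max = (1.055e-34 J·s) / (2 × 5.435e-11 J)
Δt_max = 9.702e-25 s = 9.702 × 10^-25 s

Virtual particles with higher borrowed energy exist for shorter times.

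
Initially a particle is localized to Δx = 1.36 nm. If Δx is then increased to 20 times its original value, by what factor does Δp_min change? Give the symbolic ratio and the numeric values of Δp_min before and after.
Original Δp_min = 3.877 × 10^-26 kg·m/s; new Δp'_min = 1.939 × 10^-27 kg·m/s; ratio Δp'_min/Δp_min = 1/20.

From the uncertainty principle ΔxΔp ≥ ℏ/2, the minimum momentum uncertainty is Δp_min = ℏ/(2Δx).

Original (Δx = 1.36 nm = 1.360e-09 m):
Δp_min = (1.055e-34 J·s)/(2 × 1.360e-09 m) = 3.877e-26 kg·m/s

When Δx → 20Δx:
Δp'_min = ℏ/(2 × 20Δx) = (1/20) × ℏ/(2Δx) = (1/20) × Δp_min
Δp'_min = 1/20 × 3.877e-26 kg·m/s = 1.939e-27 kg·m/s

Since Δp_min ∝ 1/Δx, when Δx is increased to 20 times its original value, Δp_min decreases to 1/20 of its original value.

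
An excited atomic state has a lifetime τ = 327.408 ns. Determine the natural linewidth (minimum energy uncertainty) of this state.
1.005 neV

Using the energy-time uncertainty principle:
ΔEΔt ≥ ℏ/2

The lifetime τ represents the time uncertainty Δt.
The natural linewidth (minimum energy uncertainty) is:

ΔE = ℏ/(2τ)
ΔE = (1.055e-34 J·s) / (2 × 3.274e-07 s)
ΔE = 1.610e-28 J = 1.005 neV

This natural linewidth limits the precision of spectroscopic measurements.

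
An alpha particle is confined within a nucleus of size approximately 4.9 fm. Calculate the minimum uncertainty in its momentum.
1.076 × 10^-20 kg·m/s

Using the Heisenberg uncertainty principle:
ΔxΔp ≥ ℏ/2

With Δx ≈ L = 4.900e-15 m (the confinement size):
Δp_min = ℏ/(2Δx)
Δp_min = (1.055e-34 J·s) / (2 × 4.900e-15 m)
Δp_min = 1.076e-20 kg·m/s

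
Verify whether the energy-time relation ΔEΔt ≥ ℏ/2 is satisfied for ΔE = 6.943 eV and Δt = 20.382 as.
No, it violates the uncertainty relation.

Calculate the product ΔEΔt:
ΔE = 6.943 eV = 1.112e-18 J
ΔEΔt = (1.112e-18 J) × (2.038e-17 s)
ΔEΔt = 2.267e-35 J·s

Compare to the minimum allowed value ℏ/2:
ℏ/2 = 5.273e-35 J·s

Since ΔEΔt = 2.267e-35 J·s < 5.273e-35 J·s = ℏ/2,
this violates the uncertainty relation.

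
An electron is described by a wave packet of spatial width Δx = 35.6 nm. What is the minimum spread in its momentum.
1.481 × 10^-27 kg·m/s

For a wave packet, the spatial width Δx and momentum spread Δp are related by the uncertainty principle:
ΔxΔp ≥ ℏ/2

The minimum momentum spread is:
Δp_min = ℏ/(2Δx)
Δp_min = (1.055e-34 J·s) / (2 × 3.560e-08 m)
Δp_min = 1.481e-27 kg·m/s

A wave packet cannot have both a well-defined position and well-defined momentum.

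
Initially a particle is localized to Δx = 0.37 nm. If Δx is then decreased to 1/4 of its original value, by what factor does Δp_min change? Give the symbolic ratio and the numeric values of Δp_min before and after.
Original Δp_min = 1.425 × 10^-25 kg·m/s; new Δp'_min = 5.700 × 10^-25 kg·m/s; ratio Δp'_min/Δp_min = 4.

From the uncertainty principle ΔxΔp ≥ ℏ/2, the minimum momentum uncertainty is Δp_min = ℏ/(2Δx).

Original (Δx = 0.37 nm = 3.700e-10 m):
Δp_min = (1.055e-34 J·s)/(2 × 3.700e-10 m) = 1.425e-25 kg·m/s

When Δx → (1/4)Δx:
Δp'_min = ℏ/(2 × (1/4)Δx) = 4 × ℏ/(2Δx) = 4 × Δp_min
Δp'_min = 4 × 1.425e-25 kg·m/s = 5.700e-25 kg·m/s

Since Δp_min ∝ 1/Δx, when Δx is decreased to 1/4 of its original value, Δp_min increases to 4 times its original value.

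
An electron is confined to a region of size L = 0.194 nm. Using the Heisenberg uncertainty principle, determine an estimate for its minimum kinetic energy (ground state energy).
253.081 meV

Using the uncertainty principle to estimate ground state energy:

1. The position uncertainty is approximately the confinement size:
   Δx ≈ L = 1.940e-10 m

2. From ΔxΔp ≥ ℏ/2, the minimum momentum uncertainty is:
   Δp ≈ ℏ/(2L) = 2.718e-25 kg·m/s

3. The kinetic energy is approximately:
   KE ≈ (Δp)²/(2m) = (2.718e-25)²/(2 × 9.109e-31 kg)
   KE ≈ 4.055e-20 J = 253.081 meV

This is an order-of-magnitude estimate of the ground state energy.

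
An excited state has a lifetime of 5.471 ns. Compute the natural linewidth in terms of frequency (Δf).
14.545 MHz

Using the energy-time uncertainty principle and E = hf:
ΔEΔt ≥ ℏ/2
hΔf·Δt ≥ ℏ/2

The minimum frequency uncertainty is:
Δf = ℏ/(2hτ) = 1/(4πτ)
Δf = 1/(4π × 5.471e-09 s)
Δf = 1.455e+07 Hz = 14.545 MHz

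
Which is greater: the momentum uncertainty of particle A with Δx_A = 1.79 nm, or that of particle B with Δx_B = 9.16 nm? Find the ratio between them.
Particle A has the larger minimum momentum uncertainty, by a factor of 5.12.

For each particle, the minimum momentum uncertainty is Δp_min = ℏ/(2Δx):

Particle A: Δp_A = ℏ/(2×1.790e-09 m) = 2.946e-26 kg·m/s
Particle B: Δp_B = ℏ/(2×9.160e-09 m) = 5.756e-27 kg·m/s

Ratio: Δp_A/Δp_B = 5.12

Since Δp_min ∝ 1/Δx, the particle with smaller position uncertainty (A) has larger momentum uncertainty.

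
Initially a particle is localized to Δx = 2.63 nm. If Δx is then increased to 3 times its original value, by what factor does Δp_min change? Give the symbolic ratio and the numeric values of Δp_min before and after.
Original Δp_min = 2.005 × 10^-26 kg·m/s; new Δp'_min = 6.683 × 10^-27 kg·m/s; ratio Δp'_min/Δp_min = 1/3.

From the uncertainty principle ΔxΔp ≥ ℏ/2, the minimum momentum uncertainty is Δp_min = ℏ/(2Δx).

Original (Δx = 2.63 nm = 2.630e-09 m):
Δp_min = (1.055e-34 J·s)/(2 × 2.630e-09 m) = 2.005e-26 kg·m/s

When Δx → 3Δx:
Δp'_min = ℏ/(2 × 3Δx) = (1/3) × ℏ/(2Δx) = (1/3) × Δp_min
Δp'_min = 1/3 × 2.005e-26 kg·m/s = 6.683e-27 kg·m/s

Since Δp_min ∝ 1/Δx, when Δx is increased to 3 times its original value, Δp_min decreases to 1/3 of its original value.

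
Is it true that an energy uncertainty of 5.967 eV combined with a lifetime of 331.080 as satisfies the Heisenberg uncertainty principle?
Yes, it satisfies the uncertainty relation.

Calculate the product ΔEΔt:
ΔE = 5.967 eV = 9.560e-19 J
ΔEΔt = (9.560e-19 J) × (3.311e-16 s)
ΔEΔt = 3.165e-34 J·s

Compare to the minimum allowed value ℏ/2:
ℏ/2 = 5.273e-35 J·s

Since ΔEΔt = 3.165e-34 J·s ≥ 5.273e-35 J·s = ℏ/2,
this satisfies the uncertainty relation.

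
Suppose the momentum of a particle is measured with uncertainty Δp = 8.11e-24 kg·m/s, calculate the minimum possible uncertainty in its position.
6.502 pm

Using the Heisenberg uncertainty principle:
ΔxΔp ≥ ℏ/2

The minimum uncertainty in position is:
Δx_min = ℏ/(2Δp)
Δx_min = (1.055e-34 J·s) / (2 × 8.110e-24 kg·m/s)
Δx_min = 6.502e-12 m = 6.502 pm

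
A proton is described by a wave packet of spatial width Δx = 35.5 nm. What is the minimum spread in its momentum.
1.485 × 10^-27 kg·m/s

For a wave packet, the spatial width Δx and momentum spread Δp are related by the uncertainty principle:
ΔxΔp ≥ ℏ/2

The minimum momentum spread is:
Δp_min = ℏ/(2Δx)
Δp_min = (1.055e-34 J·s) / (2 × 3.550e-08 m)
Δp_min = 1.485e-27 kg·m/s

A wave packet cannot have both a well-defined position and well-defined momentum.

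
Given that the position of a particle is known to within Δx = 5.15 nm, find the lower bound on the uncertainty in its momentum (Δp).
1.024 × 10^-26 kg·m/s

Using the Heisenberg uncertainty principle:
ΔxΔp ≥ ℏ/2

The minimum uncertainty in momentum is:
Δp_min = ℏ/(2Δx)
Δp_min = (1.055e-34 J·s) / (2 × 5.150e-09 m)
Δp_min = 1.024e-26 kg·m/s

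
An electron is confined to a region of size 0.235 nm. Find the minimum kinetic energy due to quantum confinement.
172.475 meV

Using the uncertainty principle:

1. Position uncertainty: Δx ≈ 2.350e-10 m
2. Minimum momentum uncertainty: Δp = ℏ/(2Δx) = 2.244e-25 kg·m/s
3. Minimum kinetic energy:
   KE = (Δp)²/(2m) = (2.244e-25)²/(2 × 9.109e-31 kg)
   KE = 2.763e-20 J = 172.475 meV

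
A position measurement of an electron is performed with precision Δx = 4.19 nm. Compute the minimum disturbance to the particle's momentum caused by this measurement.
1.258 × 10^-26 kg·m/s

The uncertainty principle implies that measuring position disturbs momentum:
ΔxΔp ≥ ℏ/2

When we measure position with precision Δx, we necessarily introduce a momentum uncertainty:
Δp ≥ ℏ/(2Δx)
Δp_min = (1.055e-34 J·s) / (2 × 4.190e-09 m)
Δp_min = 1.258e-26 kg·m/s

The more precisely we measure position, the greater the momentum disturbance.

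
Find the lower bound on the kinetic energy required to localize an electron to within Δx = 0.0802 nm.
1.481 eV

Localizing a particle requires giving it sufficient momentum uncertainty:

1. From uncertainty principle: Δp ≥ ℏ/(2Δx)
   Δp_min = (1.055e-34 J·s) / (2 × 8.020e-11 m)
   Δp_min = 6.575e-25 kg·m/s

2. This momentum uncertainty corresponds to kinetic energy:
   KE ≈ (Δp)²/(2m) = (6.575e-25)²/(2 × 9.109e-31 kg)
   KE = 2.373e-19 J = 1.481 eV

Tighter localization requires more energy.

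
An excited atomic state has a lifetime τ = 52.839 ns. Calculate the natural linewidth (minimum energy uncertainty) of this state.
6.228 neV

Using the energy-time uncertainty principle:
ΔEΔt ≥ ℏ/2

The lifetime τ represents the time uncertainty Δt.
The natural linewidth (minimum energy uncertainty) is:

ΔE = ℏ/(2τ)
ΔE = (1.055e-34 J·s) / (2 × 5.284e-08 s)
ΔE = 9.979e-28 J = 6.228 neV

This natural linewidth limits the precision of spectroscopic measurements.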